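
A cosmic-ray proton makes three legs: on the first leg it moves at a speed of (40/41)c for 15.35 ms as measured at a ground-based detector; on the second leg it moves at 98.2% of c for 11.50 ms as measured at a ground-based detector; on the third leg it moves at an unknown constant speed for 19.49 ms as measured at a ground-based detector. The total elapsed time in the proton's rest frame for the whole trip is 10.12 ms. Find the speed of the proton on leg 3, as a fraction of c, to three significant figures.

β = 0.972

Leg 1: γ = 1/√(1 − (40/41)²) = 41/9 ≈ 4.556; τ_1 = 15.35/4.556 = 3.370 ms.
Leg 2: β = 0.982; γ = 1/√(1 − 0.982²) = 1/√0.03568 = 5.294; τ_2 = 11.50/5.294 = 2.172 ms.
Leg 3: speed unknown; τ_3 = 19.49/γ_3.
Total proper time: 3.370 + 2.172 + τ_3 = 10.12, so τ_3 = 10.12 − 5.542 = 4.578 ms.
γ_3 = 19.49/4.578 = 4.257; β = √(1 − 1/γ²) = √0.9448.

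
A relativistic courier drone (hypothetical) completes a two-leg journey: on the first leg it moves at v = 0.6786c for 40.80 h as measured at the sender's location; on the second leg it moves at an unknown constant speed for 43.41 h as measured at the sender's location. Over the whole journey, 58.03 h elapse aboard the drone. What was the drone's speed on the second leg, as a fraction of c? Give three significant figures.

β = 0.763

Leg 1: γ = 1/√(1 − 0.6786²) = 1/√0.5395 = 1.361; τ_1 = 40.80/1.361 = 29.97 h.
Leg 2: speed unknown; τ_2 = 43.41/γ_2.
Total proper time: 29.97 + τ_2 = 58.03, so τ_2 = 58.03 − 29.97 = 28.06 h.
γ_2 = 43.41/28.06 = 1.547; β = √(1 − 1/γ²) = √0.5821.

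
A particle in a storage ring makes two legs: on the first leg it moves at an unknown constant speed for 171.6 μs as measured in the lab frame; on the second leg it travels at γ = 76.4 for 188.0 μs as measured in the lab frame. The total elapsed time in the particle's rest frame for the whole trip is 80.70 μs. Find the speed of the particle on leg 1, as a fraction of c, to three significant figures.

β = 0.890

Leg 1: speed unknown; τ_1 = 171.6/γ_1.
Leg 2: γ = 76.4; τ_2 = 188.0/76.40 = 2.461 μs.
Total proper time: τ_1 + 2.461 = 80.70, so τ_1 = 80.70 − 2.461 = 78.24 μs.
γ_1 = 171.6/78.24 = 2.193; β = √(1 − 1/γ²) = √0.7921.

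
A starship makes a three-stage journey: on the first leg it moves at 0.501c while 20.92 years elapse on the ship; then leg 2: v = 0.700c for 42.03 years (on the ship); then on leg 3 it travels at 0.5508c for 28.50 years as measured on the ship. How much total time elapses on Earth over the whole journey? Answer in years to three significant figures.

Leg 1: γ = 1/√(1 − 0.501²) = 1/√0.7490 = 1.155; Δt_1 = 1.155 × 20.92 = 24.17 years.
Leg 2: γ = 1/√(1 − 0.700²) = 1/√0.5100 = 1.400; Δt_2 = 1.400 × 42.03 = 58.85 years.
Leg 3: γ = 1/√(1 − 0.5508²) = 1/√0.6966 = 1.198; Δt_3 = 1.198 × 28.50 = 34.15 years.
Total: 24.17 + 58.85 + 34.15 years.

Δt = 117 years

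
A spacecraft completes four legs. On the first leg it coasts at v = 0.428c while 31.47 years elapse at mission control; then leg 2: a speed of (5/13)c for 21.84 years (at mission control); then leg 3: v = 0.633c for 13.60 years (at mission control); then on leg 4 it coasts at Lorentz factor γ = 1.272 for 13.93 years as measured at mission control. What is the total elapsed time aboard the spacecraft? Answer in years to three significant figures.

τ = 70.1 years

Leg 1: γ = 1/√(1 − 0.428²) = 1/√0.8168 = 1.106; τ_1 = 31.47/1.106 = 28.44 years.
Leg 2: γ = 1/√(1 − (5/13)²) = 13/12 ≈ 1.083; τ_2 = 21.84/1.083 = 20.16 years.
Leg 3: γ = 1/√(1 − 0.633²) = 1/√0.5993 = 1.292; τ_3 = 13.60/1.292 = 10.53 years.
Leg 4: γ = 1.272; τ_4 = 13.93/1.272 = 10.95 years.
Total: 28.44 + 20.16 + 10.53 + 10.95 years.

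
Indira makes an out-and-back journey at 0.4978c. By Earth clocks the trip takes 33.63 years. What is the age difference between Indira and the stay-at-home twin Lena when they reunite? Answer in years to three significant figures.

Δt − τ = 4.46 years

γ = 1/√(1 − 0.4978²) = 1/√0.7522 = 1.153
Indira's elapsed proper time: τ = 33.63/1.153 = 29.17 years.
Age gap = Δt − τ = 33.63 − 29.17 years.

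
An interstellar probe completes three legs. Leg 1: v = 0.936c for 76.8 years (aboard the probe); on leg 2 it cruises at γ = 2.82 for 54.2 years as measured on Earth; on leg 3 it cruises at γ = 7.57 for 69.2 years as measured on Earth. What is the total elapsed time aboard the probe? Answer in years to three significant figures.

τ = 105 years

Leg 1: 76.8 years is already measured aboard the probe.
Leg 2: γ = 2.82; τ_2 = 54.2/2.820 = 19.22 years.
Leg 3: γ = 7.57; τ_3 = 69.2/7.570 = 9.141 years.
Total: 76.80 + 19.22 + 9.141 years.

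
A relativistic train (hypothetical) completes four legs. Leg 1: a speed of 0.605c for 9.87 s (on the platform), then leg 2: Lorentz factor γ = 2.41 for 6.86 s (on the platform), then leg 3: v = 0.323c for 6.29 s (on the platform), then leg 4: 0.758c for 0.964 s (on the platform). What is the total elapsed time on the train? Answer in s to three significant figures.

τ = 17.3 s

Leg 1: γ = 1/√(1 − 0.605²) = 1/√0.6340 = 1.256; τ_1 = 9.87/1.256 = 7.859 s.
Leg 2: γ = 2.41; τ_2 = 6.86/2.410 = 2.846 s.
Leg 3: γ = 1/√(1 − 0.323²) = 1/√0.8957 = 1.057; τ_3 = 6.29/1.057 = 5.953 s.
Leg 4: γ = 1/√(1 − 0.758²) = 1/√0.4254 = 1.533; τ_4 = 0.964/1.533 = 0.6288 s.
Total: 7.859 + 2.846 + 5.953 + 0.6288 s.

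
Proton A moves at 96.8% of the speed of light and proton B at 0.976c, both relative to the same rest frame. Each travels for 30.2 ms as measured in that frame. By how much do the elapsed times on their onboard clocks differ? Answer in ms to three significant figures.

A: β = 0.968; γ = 1/√(1 − 0.968²) = 1/√0.06298 = 3.985; τ_A = 30.2/3.985 = 7.579 ms.
B: γ = 1/√(1 − 0.976²) = 1/√0.04742 = 4.592; τ_B = 30.2/4.592 = 6.577 ms.

|τ_A − τ_B| = 1.00 ms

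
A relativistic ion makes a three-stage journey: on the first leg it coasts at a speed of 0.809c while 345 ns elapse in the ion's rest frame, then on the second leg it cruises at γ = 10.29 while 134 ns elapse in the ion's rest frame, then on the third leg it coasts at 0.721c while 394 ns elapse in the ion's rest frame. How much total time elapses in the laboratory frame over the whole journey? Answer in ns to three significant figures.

Δt = 2530 ns

Leg 1: γ = 1/√(1 − 0.809²) = 1/√0.3455 = 1.701; Δt_1 = 1.701 × 345 = 586.9 ns.
Leg 2: γ = 10.29; Δt_2 = 10.29 × 134 = 1379 ns.
Leg 3: γ = 1/√(1 − 0.721²) = 1/√0.4802 = 1.443; Δt_3 = 1.443 × 394 = 568.6 ns.
Total: 586.9 + 1379 + 568.6 ns.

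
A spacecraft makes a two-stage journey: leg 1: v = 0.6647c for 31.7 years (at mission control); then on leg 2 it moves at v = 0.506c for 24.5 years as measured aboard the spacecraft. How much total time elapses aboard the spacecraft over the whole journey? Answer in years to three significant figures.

Leg 1: γ = 1/√(1 − 0.6647²) = 1/√0.5582 = 1.338; τ_1 = 31.7/1.338 = 23.68 years.
Leg 2: 24.5 years is already measured aboard the spacecraft.
Total: 23.68 + 24.50 years.

τ = 48.2 years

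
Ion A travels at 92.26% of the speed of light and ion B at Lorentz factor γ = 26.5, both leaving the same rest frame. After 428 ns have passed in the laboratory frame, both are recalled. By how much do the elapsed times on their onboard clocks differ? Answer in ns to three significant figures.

A: β = 0.9226; γ = 1/√(1 − 0.9226²) = 1/√0.1488 = 2.592; τ_A = 428/2.592 = 165.1 ns.
B: γ = 26.5; τ_B = 428/26.50 = 16.15 ns.

|τ_A − τ_B| = 149 ns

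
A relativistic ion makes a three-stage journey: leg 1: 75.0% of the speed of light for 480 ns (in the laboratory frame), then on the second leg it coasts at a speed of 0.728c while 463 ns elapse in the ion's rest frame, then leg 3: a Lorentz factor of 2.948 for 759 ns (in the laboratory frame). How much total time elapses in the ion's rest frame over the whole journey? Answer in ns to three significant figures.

τ = 1040 ns

Leg 1: β = 0.750; γ = 1/√(1 − 0.750²) = 1/√0.4375 = 1.512; τ_1 = 480/1.512 = 317.5 ns.
Leg 2: 463 ns is already measured in the ion's rest frame.
Leg 3: γ = 2.948; τ_3 = 759/2.948 = 257.5 ns.
Total: 317.5 + 463.0 + 257.5 ns.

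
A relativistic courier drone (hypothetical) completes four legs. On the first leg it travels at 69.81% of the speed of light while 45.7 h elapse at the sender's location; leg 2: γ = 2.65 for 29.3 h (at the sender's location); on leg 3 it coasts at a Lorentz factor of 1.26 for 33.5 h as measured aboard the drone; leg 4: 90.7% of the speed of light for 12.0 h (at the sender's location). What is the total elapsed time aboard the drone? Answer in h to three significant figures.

τ = 82.3 h

Leg 1: β = 0.6981; γ = 1/√(1 − 0.6981²) = 1/√0.5127 = 1.397; τ_1 = 45.7/1.397 = 32.72 h.
Leg 2: γ = 2.65; τ_2 = 29.3/2.650 = 11.06 h.
Leg 3: 33.5 h is already measured aboard the drone.
Leg 4: β = 0.907; γ = 1/√(1 − 0.907²) = 1/√0.1774 = 2.375; τ_4 = 12.0/2.375 = 5.054 h.
Total: 32.72 + 11.06 + 33.50 + 5.054 h.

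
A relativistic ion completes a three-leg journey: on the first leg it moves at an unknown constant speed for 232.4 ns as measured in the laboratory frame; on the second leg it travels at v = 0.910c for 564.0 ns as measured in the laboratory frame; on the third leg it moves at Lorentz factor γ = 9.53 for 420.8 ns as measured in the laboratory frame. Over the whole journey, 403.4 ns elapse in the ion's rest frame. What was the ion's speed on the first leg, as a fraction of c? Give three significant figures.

Leg 1: speed unknown; τ_1 = 232.4/γ_1.
Leg 2: γ = 1/√(1 − 0.910²) = 1/√0.1719 = 2.412; τ_2 = 564.0/2.412 = 233.8 ns.
Leg 3: γ = 9.53; τ_3 = 420.8/9.530 = 44.16 ns.
Total proper time: τ_1 + 233.8 + 44.16 = 403.4, so τ_1 = 403.4 − 278.0 = 125.4 ns.
γ_1 = 232.4/125.4 = 1.853; β = √(1 − 1/γ²) = √0.7088.

β = 0.842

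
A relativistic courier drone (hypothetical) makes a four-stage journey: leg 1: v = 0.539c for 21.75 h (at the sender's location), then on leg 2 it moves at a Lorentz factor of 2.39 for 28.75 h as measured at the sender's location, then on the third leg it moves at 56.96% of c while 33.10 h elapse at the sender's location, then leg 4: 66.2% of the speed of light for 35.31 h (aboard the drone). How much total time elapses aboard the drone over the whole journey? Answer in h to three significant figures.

τ = 92.9 h

Leg 1: γ = 1/√(1 − 0.539²) = 1/√0.7095 = 1.187; τ_1 = 21.75/1.187 = 18.32 h.
Leg 2: γ = 2.39; τ_2 = 28.75/2.390 = 12.03 h.
Leg 3: β = 0.5696; γ = 1/√(1 − 0.5696²) = 1/√0.6756 = 1.217; τ_3 = 33.10/1.217 = 27.21 h.
Leg 4: 35.31 h is already measured aboard the drone.
Total: 18.32 + 12.03 + 27.21 + 35.31 h.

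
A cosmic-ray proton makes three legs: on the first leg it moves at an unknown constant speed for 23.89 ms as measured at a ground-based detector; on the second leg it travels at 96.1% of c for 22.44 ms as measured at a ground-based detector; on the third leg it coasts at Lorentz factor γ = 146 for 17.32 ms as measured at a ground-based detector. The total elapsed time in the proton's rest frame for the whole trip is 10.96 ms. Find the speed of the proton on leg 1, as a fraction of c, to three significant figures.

β = 0.981

Leg 1: speed unknown; τ_1 = 23.89/γ_1.
Leg 2: β = 0.961; γ = 1/√(1 − 0.961²) = 1/√0.07648 = 3.616; τ_2 = 22.44/3.616 = 6.206 ms.
Leg 3: γ = 146; τ_3 = 17.32/146.0 = 0.1186 ms.
Total proper time: τ_1 + 6.206 + 0.1186 = 10.96, so τ_1 = 10.96 − 6.324 = 4.636 ms.
γ_1 = 23.89/4.636 = 5.154; β = √(1 − 1/γ²) = √0.9623.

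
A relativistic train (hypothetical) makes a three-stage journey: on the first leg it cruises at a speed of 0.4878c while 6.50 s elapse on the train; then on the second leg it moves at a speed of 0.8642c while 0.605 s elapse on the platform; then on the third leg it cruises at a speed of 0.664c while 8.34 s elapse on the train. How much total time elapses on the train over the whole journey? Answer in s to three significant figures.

τ = 15.1 s

Leg 1: 6.50 s is already measured on the train.
Leg 2: γ = 1/√(1 − 0.8642²) = 1/√0.2532 = 1.987; τ_2 = 0.605/1.987 = 0.3044 s.
Leg 3: 8.34 s is already measured on the train.
Total: 6.500 + 0.3044 + 8.340 s.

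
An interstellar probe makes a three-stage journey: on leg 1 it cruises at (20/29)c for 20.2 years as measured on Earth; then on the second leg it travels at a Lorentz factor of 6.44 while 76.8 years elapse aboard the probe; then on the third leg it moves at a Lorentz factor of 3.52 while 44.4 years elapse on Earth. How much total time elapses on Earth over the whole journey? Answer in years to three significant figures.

Δt = 559 years

Leg 1: 20.2 years is already measured on Earth.
Leg 2: γ = 6.44; Δt_2 = 6.440 × 76.8 = 494.6 years.
Leg 3: 44.4 years is already measured on Earth.
Total: 20.20 + 494.6 + 44.40 years.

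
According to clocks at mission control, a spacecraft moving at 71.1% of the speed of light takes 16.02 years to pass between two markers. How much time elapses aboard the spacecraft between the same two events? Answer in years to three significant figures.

τ = 11.3 years

β = 0.711; γ = 1/√(1 − 0.711²) = 1/√0.4945 = 1.422
The interval measured at mission control is the dilated one; the clock aboard the spacecraft measures the proper time τ = Δt/γ = 16.02/1.422 years.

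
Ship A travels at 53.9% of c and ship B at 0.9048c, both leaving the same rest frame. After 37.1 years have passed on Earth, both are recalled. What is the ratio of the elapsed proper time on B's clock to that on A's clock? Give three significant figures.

τ_B/τ_A = 0.506

A: β = 0.539; γ = 1/√(1 − 0.539²) = 1/√0.7095 = 1.187. B: γ = 1/√(1 − 0.9048²) = 1/√0.1813 = 2.348.
τ_A/τ_B = γ_B/γ_A = 2.348/1.187 = 1.978, so τ_B/τ_A = 0.5056.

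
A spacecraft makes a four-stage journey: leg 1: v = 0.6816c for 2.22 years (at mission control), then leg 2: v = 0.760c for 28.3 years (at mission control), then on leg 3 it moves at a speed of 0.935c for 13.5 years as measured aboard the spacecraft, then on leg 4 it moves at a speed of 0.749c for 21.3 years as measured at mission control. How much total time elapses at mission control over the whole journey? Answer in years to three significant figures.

Δt = 89.9 years

Leg 1: 2.22 years is already measured at mission control.
Leg 2: 28.3 years is already measured at mission control.
Leg 3: γ = 1/√(1 − 0.935²) = 1/√0.1258 = 2.820; Δt_3 = 2.820 × 13.5 = 38.07 years.
Leg 4: 21.3 years is already measured at mission control.
Total: 2.220 + 28.30 + 38.07 + 21.30 years.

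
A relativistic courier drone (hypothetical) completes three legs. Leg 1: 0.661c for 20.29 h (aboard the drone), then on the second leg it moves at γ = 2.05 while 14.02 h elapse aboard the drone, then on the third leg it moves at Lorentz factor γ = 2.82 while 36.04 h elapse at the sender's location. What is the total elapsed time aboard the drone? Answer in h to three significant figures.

Leg 1: 20.29 h is already measured aboard the drone.
Leg 2: 14.02 h is already measured aboard the drone.
Leg 3: γ = 2.82; τ_3 = 36.04/2.820 = 12.78 h.
Total: 20.29 + 14.02 + 12.78 h.

τ = 47.1 h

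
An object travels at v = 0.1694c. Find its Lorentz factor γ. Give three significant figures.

γ = 1.01

γ = 1/√(1 − 0.1694²) = 1/√0.9713 = 1.015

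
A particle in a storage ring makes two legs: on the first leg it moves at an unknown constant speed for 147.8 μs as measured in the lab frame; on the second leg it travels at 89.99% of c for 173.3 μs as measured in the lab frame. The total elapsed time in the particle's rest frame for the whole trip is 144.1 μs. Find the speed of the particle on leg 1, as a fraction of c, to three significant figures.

Leg 1: speed unknown; τ_1 = 147.8/γ_1.
Leg 2: β = 0.8999; γ = 1/√(1 − 0.8999²) = 1/√0.1902 = 2.293; τ_2 = 173.3/2.293 = 75.58 μs.
Total proper time: τ_1 + 75.58 = 144.1, so τ_1 = 144.1 − 75.58 = 68.52 μs.
γ_1 = 147.8/68.52 = 2.157; β = √(1 − 1/γ²) = √0.7850.

β = 0.886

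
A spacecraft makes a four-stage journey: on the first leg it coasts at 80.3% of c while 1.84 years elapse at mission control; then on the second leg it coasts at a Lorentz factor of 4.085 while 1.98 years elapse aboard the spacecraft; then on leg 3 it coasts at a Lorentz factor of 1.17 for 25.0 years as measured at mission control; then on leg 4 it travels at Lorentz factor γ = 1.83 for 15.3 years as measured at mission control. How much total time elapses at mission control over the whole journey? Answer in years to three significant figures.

Leg 1: 1.84 years is already measured at mission control.
Leg 2: γ = 4.085; Δt_2 = 4.085 × 1.98 = 8.088 years.
Leg 3: 25.0 years is already measured at mission control.
Leg 4: 15.3 years is already measured at mission control.
Total: 1.840 + 8.088 + 25.00 + 15.30 years.

Δt = 50.2 years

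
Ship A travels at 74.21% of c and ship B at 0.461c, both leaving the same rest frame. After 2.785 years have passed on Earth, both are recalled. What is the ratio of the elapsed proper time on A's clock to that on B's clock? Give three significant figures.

A: β = 0.7421; γ = 1/√(1 − 0.7421²) = 1/√0.4493 = 1.492. B: γ = 1/√(1 − 0.461²) = 1/√0.7875 = 1.127.
τ_A/τ_B = γ_B/γ_A = 1.127/1.492 = 0.7553, so τ_A/τ_B = 0.7553.

τ_A/τ_B = 0.755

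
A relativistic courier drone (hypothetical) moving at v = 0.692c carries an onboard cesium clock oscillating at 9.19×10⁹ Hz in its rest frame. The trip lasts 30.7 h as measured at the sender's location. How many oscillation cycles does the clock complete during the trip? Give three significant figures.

N = 7.33×10¹⁴

γ = 1/√(1 − 0.692²) = 1/√0.5211 = 1.385
The oscillator's own cycle count is N = f × τ where τ is the proper time aboard the drone. τ = Δt/γ = 30.7/1.385 = 22.16 h = 7.978×10⁴ s.
N = 9.19×10⁹ × 7.978×10⁴ = 7.332×10¹⁴.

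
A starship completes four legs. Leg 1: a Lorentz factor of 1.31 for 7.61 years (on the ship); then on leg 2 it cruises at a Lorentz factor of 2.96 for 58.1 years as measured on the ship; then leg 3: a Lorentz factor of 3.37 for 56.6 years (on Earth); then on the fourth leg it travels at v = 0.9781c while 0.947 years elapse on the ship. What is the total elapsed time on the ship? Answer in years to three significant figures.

τ = 83.5 years

Leg 1: 7.61 years is already measured on the ship.
Leg 2: 58.1 years is already measured on the ship.
Leg 3: γ = 3.37; τ_3 = 56.6/3.370 = 16.80 years.
Leg 4: 0.947 years is already measured on the ship.
Total: 7.610 + 58.10 + 16.80 + 0.9470 years.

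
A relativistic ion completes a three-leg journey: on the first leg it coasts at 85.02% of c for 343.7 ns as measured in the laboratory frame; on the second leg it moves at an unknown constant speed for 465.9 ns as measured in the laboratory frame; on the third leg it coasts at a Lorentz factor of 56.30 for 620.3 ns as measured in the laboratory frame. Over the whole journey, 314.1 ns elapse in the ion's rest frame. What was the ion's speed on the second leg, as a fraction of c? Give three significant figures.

β = 0.965

Leg 1: β = 0.8502; γ = 1/√(1 − 0.8502²) = 1/√0.2772 = 1.899; τ_1 = 343.7/1.899 = 180.9 ns.
Leg 2: speed unknown; τ_2 = 465.9/γ_2.
Leg 3: γ = 56.30; τ_3 = 620.3/56.30 = 11.02 ns.
Total proper time: 180.9 + τ_2 + 11.02 = 314.1, so τ_2 = 314.1 − 192.0 = 122.1 ns.
γ_2 = 465.9/122.1 = 3.815; β = √(1 − 1/γ²) = √0.9313.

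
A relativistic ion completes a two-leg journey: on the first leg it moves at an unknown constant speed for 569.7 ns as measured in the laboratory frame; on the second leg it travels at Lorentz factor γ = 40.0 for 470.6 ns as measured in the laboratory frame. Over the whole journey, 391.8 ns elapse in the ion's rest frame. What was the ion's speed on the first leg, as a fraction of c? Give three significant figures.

β = 0.745

Leg 1: speed unknown; τ_1 = 569.7/γ_1.
Leg 2: γ = 40.0; τ_2 = 470.6/40.00 = 11.76 ns.
Total proper time: τ_1 + 11.76 = 391.8, so τ_1 = 391.8 − 11.76 = 380.0 ns.
γ_1 = 569.7/380.0 = 1.499; β = √(1 − 1/γ²) = √0.5550.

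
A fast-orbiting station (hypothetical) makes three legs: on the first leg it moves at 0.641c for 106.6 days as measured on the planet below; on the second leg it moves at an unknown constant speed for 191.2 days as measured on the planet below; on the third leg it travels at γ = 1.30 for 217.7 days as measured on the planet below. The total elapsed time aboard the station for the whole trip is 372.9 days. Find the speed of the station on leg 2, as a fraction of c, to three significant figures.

β = 0.763

Leg 1: γ = 1/√(1 − 0.641²) = 1/√0.5891 = 1.303; τ_1 = 106.6/1.303 = 81.82 days.
Leg 2: speed unknown; τ_2 = 191.2/γ_2.
Leg 3: γ = 1.30; τ_3 = 217.7/1.300 = 167.5 days.
Total proper time: 81.82 + τ_2 + 167.5 = 372.9, so τ_2 = 372.9 − 249.3 = 123.6 days.
γ_2 = 191.2/123.6 = 1.547; β = √(1 − 1/γ²) = √0.5820.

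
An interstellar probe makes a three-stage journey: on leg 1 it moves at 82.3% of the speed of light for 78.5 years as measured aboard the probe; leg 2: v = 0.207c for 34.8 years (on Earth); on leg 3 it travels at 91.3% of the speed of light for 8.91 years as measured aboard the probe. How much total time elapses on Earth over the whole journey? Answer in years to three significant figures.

Leg 1: β = 0.823; γ = 1/√(1 − 0.823²) = 1/√0.3227 = 1.760; Δt_1 = 1.760 × 78.5 = 138.2 years.
Leg 2: 34.8 years is already measured on Earth.
Leg 3: β = 0.913; γ = 1/√(1 − 0.913²) = 1/√0.1664 = 2.451; Δt_3 = 2.451 × 8.91 = 21.84 years.
Total: 138.2 + 34.80 + 21.84 years.

Δt = 195 years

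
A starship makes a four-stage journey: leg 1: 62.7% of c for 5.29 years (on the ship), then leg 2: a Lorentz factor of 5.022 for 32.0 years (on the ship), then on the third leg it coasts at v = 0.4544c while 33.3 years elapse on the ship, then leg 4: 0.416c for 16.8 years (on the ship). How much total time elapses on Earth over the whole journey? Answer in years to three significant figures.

Leg 1: β = 0.627; γ = 1/√(1 − 0.627²) = 1/√0.6069 = 1.284; Δt_1 = 1.284 × 5.29 = 6.791 years.
Leg 2: γ = 5.022; Δt_2 = 5.022 × 32.0 = 160.7 years.
Leg 3: γ = 1/√(1 − 0.4544²) = 1/√0.7935 = 1.123; Δt_3 = 1.123 × 33.3 = 37.38 years.
Leg 4: γ = 1/√(1 − 0.416²) = 1/√0.8269 = 1.100; Δt_4 = 1.100 × 16.8 = 18.47 years.
Total: 6.791 + 160.7 + 37.38 + 18.47 years.

Δt = 223 years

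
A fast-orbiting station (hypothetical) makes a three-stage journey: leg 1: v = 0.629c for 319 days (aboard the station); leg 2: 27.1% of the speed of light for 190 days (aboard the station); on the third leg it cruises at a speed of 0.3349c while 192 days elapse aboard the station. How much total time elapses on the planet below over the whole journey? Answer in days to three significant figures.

Δt = 811 days

Leg 1: γ = 1/√(1 − 0.629²) = 1/√0.6044 = 1.286; Δt_1 = 1.286 × 319 = 410.3 days.
Leg 2: β = 0.271; γ = 1/√(1 − 0.271²) = 1/√0.9266 = 1.039; Δt_2 = 1.039 × 190 = 197.4 days.
Leg 3: γ = 1/√(1 − 0.3349²) = 1/√0.8878 = 1.061; Δt_3 = 1.061 × 192 = 203.8 days.
Total: 410.3 + 197.4 + 203.8 days.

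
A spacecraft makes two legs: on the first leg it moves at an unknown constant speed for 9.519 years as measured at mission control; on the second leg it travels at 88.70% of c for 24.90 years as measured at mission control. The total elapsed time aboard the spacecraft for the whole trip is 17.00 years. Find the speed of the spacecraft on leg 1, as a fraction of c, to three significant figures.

Leg 1: speed unknown; τ_1 = 9.519/γ_1.
Leg 2: β = 0.8870; γ = 1/√(1 − 0.8870²) = 1/√0.2132 = 2.166; τ_2 = 24.90/2.166 = 11.50 years.
Total proper time: τ_1 + 11.50 = 17.00, so τ_1 = 17.00 − 11.50 = 5.502 years.
γ_1 = 9.519/5.502 = 1.730; β = √(1 − 1/γ²) = √0.6659.

β = 0.816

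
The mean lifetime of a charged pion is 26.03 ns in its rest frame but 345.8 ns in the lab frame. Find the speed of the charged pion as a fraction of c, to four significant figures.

β = 0.9972

γ = Δt/τ₀ = 345.8/26.03 = 13.28
β = √(1 − 1/γ²) = √(1 − 0.005666) = √0.9943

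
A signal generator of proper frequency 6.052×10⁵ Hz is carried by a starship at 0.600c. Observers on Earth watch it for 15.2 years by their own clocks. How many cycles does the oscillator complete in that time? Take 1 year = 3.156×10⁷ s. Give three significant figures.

N = 2.32×10¹⁴

γ = 1/√(1 − 0.600²) = 5/4 = 1.250
During 15.2 years of lab time, the oscillator's proper time advances by τ = Δt/γ = 15.2/1.250 = 12.16 years = 3.838×10⁸ s.
N = f × τ = 6.052×10⁵ × 3.838×10⁸ = 2.323×10¹⁴.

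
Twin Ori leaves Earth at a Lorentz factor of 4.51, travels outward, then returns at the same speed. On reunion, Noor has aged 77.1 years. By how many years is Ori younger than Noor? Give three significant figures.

Δt − τ = 60.0 years

γ = 4.51
Ori's elapsed proper time: τ = 77.1/4.510 = 17.10 years.
Age gap = Δt − τ = 77.1 − 17.10 years.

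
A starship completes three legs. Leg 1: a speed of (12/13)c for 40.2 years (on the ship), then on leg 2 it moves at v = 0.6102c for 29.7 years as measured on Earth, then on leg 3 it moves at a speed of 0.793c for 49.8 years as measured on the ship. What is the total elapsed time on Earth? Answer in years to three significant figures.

Δt = 216 years

Leg 1: γ = 1/√(1 − (12/13)²) = 13/5 = 2.600; Δt_1 = 2.600 × 40.2 = 104.5 years.
Leg 2: 29.7 years is already measured on Earth.
Leg 3: γ = 1/√(1 − 0.793²) = 1/√0.3712 = 1.641; Δt_3 = 1.641 × 49.8 = 81.74 years.
Total: 104.5 + 29.70 + 81.74 years.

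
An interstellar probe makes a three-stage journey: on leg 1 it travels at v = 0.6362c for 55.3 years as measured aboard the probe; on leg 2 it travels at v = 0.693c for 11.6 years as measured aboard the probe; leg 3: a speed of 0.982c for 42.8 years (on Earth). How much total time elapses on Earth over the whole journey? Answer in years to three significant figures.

Leg 1: γ = 1/√(1 − 0.6362²) = 1/√0.5952 = 1.296; Δt_1 = 1.296 × 55.3 = 71.68 years.
Leg 2: γ = 1/√(1 − 0.693²) = 1/√0.5198 = 1.387; Δt_2 = 1.387 × 11.6 = 16.09 years.
Leg 3: 42.8 years is already measured on Earth.
Total: 71.68 + 16.09 + 42.80 years.

Δt = 131 years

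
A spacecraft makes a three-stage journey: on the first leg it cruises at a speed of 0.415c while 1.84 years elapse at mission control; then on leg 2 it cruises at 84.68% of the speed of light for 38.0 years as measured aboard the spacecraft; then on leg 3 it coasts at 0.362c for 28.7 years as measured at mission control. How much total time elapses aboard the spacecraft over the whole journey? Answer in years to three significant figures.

Leg 1: γ = 1/√(1 − 0.415²) = 1/√0.8278 = 1.099; τ_1 = 1.84/1.099 = 1.674 years.
Leg 2: 38.0 years is already measured aboard the spacecraft.
Leg 3: γ = 1/√(1 − 0.362²) = 1/√0.8690 = 1.073; τ_3 = 28.7/1.073 = 26.75 years.
Total: 1.674 + 38.00 + 26.75 years.

τ = 66.4 years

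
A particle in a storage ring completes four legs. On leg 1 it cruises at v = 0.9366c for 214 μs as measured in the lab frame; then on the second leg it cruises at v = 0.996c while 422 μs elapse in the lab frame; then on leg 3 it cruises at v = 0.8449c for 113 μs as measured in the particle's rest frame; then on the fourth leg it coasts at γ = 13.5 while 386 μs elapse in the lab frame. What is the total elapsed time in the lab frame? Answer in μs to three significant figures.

Leg 1: 214 μs is already measured in the lab frame.
Leg 2: 422 μs is already measured in the lab frame.
Leg 3: γ = 1/√(1 − 0.8449²) = 1/√0.2861 = 1.869; Δt_3 = 1.869 × 113 = 211.2 μs.
Leg 4: 386 μs is already measured in the lab frame.
Total: 214.0 + 422.0 + 211.2 + 386.0 μs.

Δt = 1230 μs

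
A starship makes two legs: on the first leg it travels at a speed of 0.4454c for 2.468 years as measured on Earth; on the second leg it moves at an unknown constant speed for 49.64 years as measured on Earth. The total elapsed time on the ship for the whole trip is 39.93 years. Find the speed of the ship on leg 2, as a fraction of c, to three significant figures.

β = 0.650

Leg 1: γ = 1/√(1 − 0.4454²) = 1/√0.8016 = 1.117; τ_1 = 2.468/1.117 = 2.210 years.
Leg 2: speed unknown; τ_2 = 49.64/γ_2.
Total proper time: 2.210 + τ_2 = 39.93, so τ_2 = 39.93 − 2.210 = 37.72 years.
γ_2 = 49.64/37.72 = 1.316; β = √(1 − 1/γ²) = √0.4226.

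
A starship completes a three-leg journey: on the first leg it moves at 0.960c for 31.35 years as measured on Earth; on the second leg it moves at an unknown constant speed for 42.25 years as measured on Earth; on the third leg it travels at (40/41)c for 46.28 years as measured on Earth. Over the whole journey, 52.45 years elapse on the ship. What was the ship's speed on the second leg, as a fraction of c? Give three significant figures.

Leg 1: γ = 1/√(1 − 0.960²) = 25/7 ≈ 3.571; τ_1 = 31.35/3.571 = 8.778 years.
Leg 2: speed unknown; τ_2 = 42.25/γ_2.
Leg 3: γ = 1/√(1 − (40/41)²) = 41/9 ≈ 4.556; τ_3 = 46.28/4.556 = 10.16 years.
Total proper time: 8.778 + τ_2 + 10.16 = 52.45, so τ_2 = 52.45 − 18.94 = 33.51 years.
γ_2 = 42.25/33.51 = 1.261; β = √(1 − 1/γ²) = √0.3708.

β = 0.609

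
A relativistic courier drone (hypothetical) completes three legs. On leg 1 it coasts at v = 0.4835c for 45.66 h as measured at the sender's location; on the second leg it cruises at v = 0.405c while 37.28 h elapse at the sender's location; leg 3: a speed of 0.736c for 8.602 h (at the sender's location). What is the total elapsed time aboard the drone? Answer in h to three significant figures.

Leg 1: γ = 1/√(1 − 0.4835²) = 1/√0.7662 = 1.142; τ_1 = 45.66/1.142 = 39.97 h.
Leg 2: γ = 1/√(1 − 0.405²) = 1/√0.8360 = 1.094; τ_2 = 37.28/1.094 = 34.09 h.
Leg 3: γ = 1/√(1 − 0.736²) = 1/√0.4583 = 1.477; τ_3 = 8.602/1.477 = 5.823 h.
Total: 39.97 + 34.09 + 5.823 h.

τ = 79.9 h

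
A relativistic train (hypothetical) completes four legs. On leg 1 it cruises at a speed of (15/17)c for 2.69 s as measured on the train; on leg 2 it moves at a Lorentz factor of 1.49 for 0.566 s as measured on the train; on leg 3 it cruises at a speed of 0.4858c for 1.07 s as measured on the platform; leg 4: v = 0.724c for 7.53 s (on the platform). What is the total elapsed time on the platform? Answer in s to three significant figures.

Leg 1: γ = 1/√(1 − (15/17)²) = 17/8 = 2.125; Δt_1 = 2.125 × 2.69 = 5.716 s.
Leg 2: γ = 1.49; Δt_2 = 1.490 × 0.566 = 0.8433 s.
Leg 3: 1.07 s is already measured on the platform.
Leg 4: 7.53 s is already measured on the platform.
Total: 5.716 + 0.8433 + 1.070 + 7.530 s.

Δt = 15.2 s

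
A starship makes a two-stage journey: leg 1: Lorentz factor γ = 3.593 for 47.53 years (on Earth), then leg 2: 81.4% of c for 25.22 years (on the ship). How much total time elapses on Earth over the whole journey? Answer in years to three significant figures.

Leg 1: 47.53 years is already measured on Earth.
Leg 2: β = 0.814; γ = 1/√(1 − 0.814²) = 1/√0.3374 = 1.722; Δt_2 = 1.722 × 25.22 = 43.42 years.
Total: 47.53 + 43.42 years.

Δt = 90.9 years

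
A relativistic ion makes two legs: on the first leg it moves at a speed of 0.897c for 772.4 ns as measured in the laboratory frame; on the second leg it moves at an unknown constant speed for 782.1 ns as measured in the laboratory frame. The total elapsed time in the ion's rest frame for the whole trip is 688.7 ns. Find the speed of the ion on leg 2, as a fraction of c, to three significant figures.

Leg 1: γ = 1/√(1 − 0.897²) = 1/√0.1954 = 2.262; τ_1 = 772.4/2.262 = 341.4 ns.
Leg 2: speed unknown; τ_2 = 782.1/γ_2.
Total proper time: 341.4 + τ_2 = 688.7, so τ_2 = 688.7 − 341.4 = 347.3 ns.
γ_2 = 782.1/347.3 = 2.252; β = √(1 − 1/γ²) = √0.8028.

β = 0.896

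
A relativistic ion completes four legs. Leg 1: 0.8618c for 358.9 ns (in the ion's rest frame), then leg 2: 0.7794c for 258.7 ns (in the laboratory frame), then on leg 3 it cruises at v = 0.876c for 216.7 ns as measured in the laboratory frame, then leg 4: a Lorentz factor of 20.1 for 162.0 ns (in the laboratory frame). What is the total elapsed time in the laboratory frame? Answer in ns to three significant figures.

Leg 1: γ = 1/√(1 − 0.8618²) = 1/√0.2573 = 1.971; Δt_1 = 1.971 × 358.9 = 707.5 ns.
Leg 2: 258.7 ns is already measured in the laboratory frame.
Leg 3: 216.7 ns is already measured in the laboratory frame.
Leg 4: 162.0 ns is already measured in the laboratory frame.
Total: 707.5 + 258.7 + 216.7 + 162.0 ns.

Δt = 1340 ns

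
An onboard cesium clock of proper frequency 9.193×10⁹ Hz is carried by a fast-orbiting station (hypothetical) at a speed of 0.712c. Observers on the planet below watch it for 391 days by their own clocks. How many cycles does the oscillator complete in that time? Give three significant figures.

γ = 1/√(1 − 0.712²) = 1/√0.4931 = 1.424
During 391 days of lab time, the oscillator's proper time advances by τ = Δt/γ = 391/1.424 = 274.6 days = 2.372×10⁷ s.
N = f × τ = 9.193×10⁹ × 2.372×10⁷ = 2.181×10¹⁷.

N = 2.18×10¹⁷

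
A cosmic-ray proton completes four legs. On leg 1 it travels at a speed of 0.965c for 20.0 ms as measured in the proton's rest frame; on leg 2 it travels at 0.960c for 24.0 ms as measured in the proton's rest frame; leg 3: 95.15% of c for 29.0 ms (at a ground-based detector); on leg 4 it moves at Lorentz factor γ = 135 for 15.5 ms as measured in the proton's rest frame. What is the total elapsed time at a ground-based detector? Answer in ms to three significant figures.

Leg 1: γ = 1/√(1 − 0.965²) = 1/√0.06878 = 3.813; Δt_1 = 3.813 × 20.0 = 76.26 ms.
Leg 2: γ = 1/√(1 − 0.960²) = 25/7 ≈ 3.571; Δt_2 = 3.571 × 24.0 = 85.71 ms.
Leg 3: 29.0 ms is already measured at a ground-based detector.
Leg 4: γ = 135; Δt_4 = 135.0 × 15.5 = 2093 ms.
Total: 76.26 + 85.71 + 29.00 + 2093 ms.

Δt = 2280 ms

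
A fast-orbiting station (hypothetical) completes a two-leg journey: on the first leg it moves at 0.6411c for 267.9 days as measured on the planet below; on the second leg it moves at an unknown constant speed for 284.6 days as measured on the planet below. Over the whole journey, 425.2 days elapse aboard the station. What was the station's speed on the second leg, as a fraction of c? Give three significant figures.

Leg 1: γ = 1/√(1 − 0.6411²) = 1/√0.5890 = 1.303; τ_1 = 267.9/1.303 = 205.6 days.
Leg 2: speed unknown; τ_2 = 284.6/γ_2.
Total proper time: 205.6 + τ_2 = 425.2, so τ_2 = 425.2 − 205.6 = 219.6 days.
γ_2 = 284.6/219.6 = 1.296; β = √(1 − 1/γ²) = √0.4046.

β = 0.636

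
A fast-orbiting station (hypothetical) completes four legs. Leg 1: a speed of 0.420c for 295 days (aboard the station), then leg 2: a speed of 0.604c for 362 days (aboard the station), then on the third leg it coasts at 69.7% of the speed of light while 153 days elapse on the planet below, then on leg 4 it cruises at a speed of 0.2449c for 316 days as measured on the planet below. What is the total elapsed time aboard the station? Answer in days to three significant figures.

Leg 1: 295 days is already measured aboard the station.
Leg 2: 362 days is already measured aboard the station.
Leg 3: β = 0.697; γ = 1/√(1 − 0.697²) = 1/√0.5142 = 1.395; τ_3 = 153/1.395 = 109.7 days.
Leg 4: γ = 1/√(1 − 0.2449²) = 1/√0.9400 = 1.031; τ_4 = 316/1.031 = 306.4 days.
Total: 295.0 + 362.0 + 109.7 + 306.4 days.

τ = 1070 days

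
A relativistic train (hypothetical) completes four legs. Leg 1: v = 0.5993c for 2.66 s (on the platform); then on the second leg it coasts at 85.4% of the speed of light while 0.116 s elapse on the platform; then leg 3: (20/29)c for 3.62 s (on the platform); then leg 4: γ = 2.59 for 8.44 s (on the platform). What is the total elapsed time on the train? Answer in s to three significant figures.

τ = 8.07 s

Leg 1: γ = 1/√(1 − 0.5993²) = 1/√0.6408 = 1.249; τ_1 = 2.66/1.249 = 2.129 s.
Leg 2: β = 0.854; γ = 1/√(1 − 0.854²) = 1/√0.2707 = 1.922; τ_2 = 0.116/1.922 = 0.06035 s.
Leg 3: γ = 1/√(1 − (20/29)²) = 29/21 ≈ 1.381; τ_3 = 3.62/1.381 = 2.621 s.
Leg 4: γ = 2.59; τ_4 = 8.44/2.590 = 3.259 s.
Total: 2.129 + 0.06035 + 2.621 + 3.259 s.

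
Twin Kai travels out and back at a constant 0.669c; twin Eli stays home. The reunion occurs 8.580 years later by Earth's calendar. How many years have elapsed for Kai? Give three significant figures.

τ = 6.38 years

γ = 1/√(1 − 0.669²) = 1/√0.5524 = 1.345
Kai's clock measures proper time along the trip: τ = Δt/γ = 8.580/1.345 years.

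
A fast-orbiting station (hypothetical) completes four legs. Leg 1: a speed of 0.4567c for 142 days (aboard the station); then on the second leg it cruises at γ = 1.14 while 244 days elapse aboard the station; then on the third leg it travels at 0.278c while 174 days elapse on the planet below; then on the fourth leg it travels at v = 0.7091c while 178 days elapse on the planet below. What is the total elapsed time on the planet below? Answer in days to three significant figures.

Leg 1: γ = 1/√(1 − 0.4567²) = 1/√0.7914 = 1.124; Δt_1 = 1.124 × 142 = 159.6 days.
Leg 2: γ = 1.14; Δt_2 = 1.140 × 244 = 278.2 days.
Leg 3: 174 days is already measured on the planet below.
Leg 4: 178 days is already measured on the planet below.
Total: 159.6 + 278.2 + 174.0 + 178.0 days.

Δt = 790 days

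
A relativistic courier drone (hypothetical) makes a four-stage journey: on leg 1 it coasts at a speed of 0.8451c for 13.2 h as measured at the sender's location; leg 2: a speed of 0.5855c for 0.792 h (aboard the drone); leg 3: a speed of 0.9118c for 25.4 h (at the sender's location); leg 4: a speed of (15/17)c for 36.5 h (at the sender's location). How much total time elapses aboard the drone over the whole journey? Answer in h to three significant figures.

τ = 35.5 h

Leg 1: γ = 1/√(1 − 0.8451²) = 1/√0.2858 = 1.871; τ_1 = 13.2/1.871 = 7.057 h.
Leg 2: 0.792 h is already measured aboard the drone.
Leg 3: γ = 1/√(1 − 0.9118²) = 1/√0.1686 = 2.435; τ_3 = 25.4/2.435 = 10.43 h.
Leg 4: γ = 1/√(1 − (15/17)²) = 17/8 = 2.125; τ_4 = 36.5/2.125 = 17.18 h.
Total: 7.057 + 0.7920 + 10.43 + 17.18 h.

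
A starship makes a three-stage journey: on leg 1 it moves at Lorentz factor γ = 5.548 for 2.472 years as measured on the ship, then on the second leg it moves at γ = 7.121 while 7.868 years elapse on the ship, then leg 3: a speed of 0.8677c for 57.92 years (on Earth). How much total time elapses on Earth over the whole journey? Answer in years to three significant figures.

Leg 1: γ = 5.548; Δt_1 = 5.548 × 2.472 = 13.71 years.
Leg 2: γ = 7.121; Δt_2 = 7.121 × 7.868 = 56.03 years.
Leg 3: 57.92 years is already measured on Earth.
Total: 13.71 + 56.03 + 57.92 years.

Δt = 128 years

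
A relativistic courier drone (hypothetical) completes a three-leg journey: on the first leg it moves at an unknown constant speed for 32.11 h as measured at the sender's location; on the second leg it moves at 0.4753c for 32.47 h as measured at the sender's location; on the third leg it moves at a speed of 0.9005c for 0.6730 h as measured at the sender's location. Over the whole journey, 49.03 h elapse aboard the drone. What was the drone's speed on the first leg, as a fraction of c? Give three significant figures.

β = 0.778

Leg 1: speed unknown; τ_1 = 32.11/γ_1.
Leg 2: γ = 1/√(1 − 0.4753²) = 1/√0.7741 = 1.137; τ_2 = 32.47/1.137 = 28.57 h.
Leg 3: γ = 1/√(1 − 0.9005²) = 1/√0.1891 = 2.300; τ_3 = 0.6730/2.300 = 0.2927 h.
Total proper time: τ_1 + 28.57 + 0.2927 = 49.03, so τ_1 = 49.03 − 28.86 = 20.17 h.
γ_1 = 32.11/20.17 = 1.592; β = √(1 − 1/γ²) = √0.6054.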